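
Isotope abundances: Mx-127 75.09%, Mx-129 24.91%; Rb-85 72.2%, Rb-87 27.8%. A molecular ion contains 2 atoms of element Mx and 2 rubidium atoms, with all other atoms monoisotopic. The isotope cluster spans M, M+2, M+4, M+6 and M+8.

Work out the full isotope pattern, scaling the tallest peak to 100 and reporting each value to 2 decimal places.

69.76 : 100.00 : 53.66 : 12.77 : 1.14

Element Mx pattern (n=2): 0.56385081 : 0.37409838 : 0.06205081
Rubidium pattern (n=2): 0.521284 : 0.401432 : 0.077284
Convolve the two distributions (both contribute in 2-u steps):
  M: 0.56385081×0.521284 = 0.293926
  M+2: 0.56385081×0.401432 + 0.37409838×0.521284 = 0.421359
  M+4: 0.56385081×0.077284 + 0.37409838×0.401432 + 0.06205081×0.521284 = 0.226098
  M+6: 0.37409838×0.077284 + 0.06205081×0.401432 = 0.053821
  M+8: 0.06205081×0.077284 = 0.004796
Scale to base peak (0.421359) = 100: 69.76 : 100.00 : 53.66 : 12.77 : 1.14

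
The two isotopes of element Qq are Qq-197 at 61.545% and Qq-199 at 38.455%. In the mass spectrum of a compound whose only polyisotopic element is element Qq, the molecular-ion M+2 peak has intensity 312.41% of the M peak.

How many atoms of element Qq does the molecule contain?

The M+2/M ratio from n Qq atoms is n · q/p = n · 0.38455/0.61545.
n = 3.1241 × 0.61545/0.38455 = 5.00 ≈ 5

5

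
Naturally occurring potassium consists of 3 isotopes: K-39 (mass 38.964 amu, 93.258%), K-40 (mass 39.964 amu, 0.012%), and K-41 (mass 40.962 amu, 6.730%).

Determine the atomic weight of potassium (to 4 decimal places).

Average mass = Σ (abundance × isotope mass) = 0.93258 × 38.964 + 0.00012 × 39.964 + 0.06730 × 40.962
= 36.33705 + 0.00480 + 2.75674 = 39.09859 amu

39.0986 amu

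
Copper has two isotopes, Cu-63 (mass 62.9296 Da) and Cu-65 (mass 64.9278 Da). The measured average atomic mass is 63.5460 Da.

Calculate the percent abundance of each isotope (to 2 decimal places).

Cu-63: 69.15%, Cu-65: 30.85%

Writing the weighted mean with unknown fraction x of Cu-63:
62.9296·x + 64.9278·(1 − x) = 63.5460
(62.9296 − 64.9278)·x = 63.5460 − 64.9278
x = -1.3818 / -1.9982 = 0.69152 → 69.15% Cu-63, 30.85% Cu-65.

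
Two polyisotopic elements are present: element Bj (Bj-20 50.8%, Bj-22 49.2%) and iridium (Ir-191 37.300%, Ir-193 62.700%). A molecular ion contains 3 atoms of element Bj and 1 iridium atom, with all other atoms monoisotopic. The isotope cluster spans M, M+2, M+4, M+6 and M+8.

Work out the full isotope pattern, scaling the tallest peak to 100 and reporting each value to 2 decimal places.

Element Bj pattern (n=3): 0.13109651 : 0.38090246 : 0.36890554 : 0.11909549
Iridium pattern (n=1): 0.3730 : 0.6270
Convolve the two distributions (both contribute in 2-u steps):
  M: 0.13109651×0.3730 = 0.048899
  M+2: 0.13109651×0.6270 + 0.38090246×0.3730 = 0.224274
  M+4: 0.38090246×0.6270 + 0.36890554×0.3730 = 0.376428
  M+6: 0.36890554×0.6270 + 0.11909549×0.3730 = 0.275726
  M+8: 0.11909549×0.6270 = 0.074673
Scale to base peak (0.376428) = 100: 12.99 : 59.58 : 100.00 : 73.25 : 19.84

12.99 : 59.58 : 100.00 : 73.25 : 19.84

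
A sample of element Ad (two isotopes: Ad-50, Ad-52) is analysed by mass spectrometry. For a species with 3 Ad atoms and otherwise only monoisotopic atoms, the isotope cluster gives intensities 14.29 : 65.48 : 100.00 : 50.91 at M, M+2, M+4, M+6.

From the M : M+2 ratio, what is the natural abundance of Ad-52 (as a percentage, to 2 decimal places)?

Let p = fractional abundance of Ad-50. I(M+2)/I(M) = [C(3,1)·p^2·(1−p)] / p^3 = 3·(1−p)/p = 65.48/14.29 = 4.5822
(1−p)/p = 4.5822/3 = 1.5274  ⇒  p = 1/(1 + 1.5274) = 0.3957
Ad-50: 39.57%, Ad-52: 60.43%.

60.43%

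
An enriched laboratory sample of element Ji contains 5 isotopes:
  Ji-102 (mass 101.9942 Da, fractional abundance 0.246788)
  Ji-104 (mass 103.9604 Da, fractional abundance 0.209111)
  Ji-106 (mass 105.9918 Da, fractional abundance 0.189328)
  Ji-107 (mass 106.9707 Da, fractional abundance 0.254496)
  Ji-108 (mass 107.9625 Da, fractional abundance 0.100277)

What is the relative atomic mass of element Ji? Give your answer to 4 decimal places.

105.0272 Da

Ar = Σ fᵢ·mᵢ = 0.246788 × 101.9942 + 0.209111 × 103.9604 + 0.189328 × 105.9918 + 0.254496 × 106.9707 + 0.100277 × 107.9625
= 25.17094 + 21.73926 + 20.06722 + 27.22362 + 10.82616 = 105.02720 Da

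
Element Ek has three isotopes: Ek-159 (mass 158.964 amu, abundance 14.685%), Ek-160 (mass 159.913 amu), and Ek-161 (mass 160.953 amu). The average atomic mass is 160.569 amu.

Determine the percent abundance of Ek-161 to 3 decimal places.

76.477%

Let x and y be the fractions of Ek-160 and Ek-161. Then x + y = 1 − 0.14685 = 0.85315 and 159.913x + 160.953y = 160.569 − 0.14685×158.964 = 137.2251366.
Substituting: 159.913x + 160.953(0.85315 − x) = 137.2251366
(159.913 − 160.953)x = -0.09191535  ⇒  x = 0.08838, y = 0.76477
Ek-160: 8.838%, Ek-161: 76.477%.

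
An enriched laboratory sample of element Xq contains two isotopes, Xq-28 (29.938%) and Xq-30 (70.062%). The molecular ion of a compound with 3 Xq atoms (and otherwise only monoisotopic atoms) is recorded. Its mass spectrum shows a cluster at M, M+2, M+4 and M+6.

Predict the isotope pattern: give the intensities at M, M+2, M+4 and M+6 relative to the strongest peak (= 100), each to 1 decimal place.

Expanding (0.29938 + 0.70062)^3:
P(M) = 0.29938^3 = 0.026833
P(M+2) = 3 × 0.29938^2 × 0.70062^1 = 0.188386
P(M+4) = 3 × 0.29938^1 × 0.70062^2 = 0.440869
P(M+6) = 0.70062^3 = 0.343912
The M+4 peak is largest (0.440869); scaling to 100 gives 6.1 : 42.7 : 100.0 : 78.0.

6.1 : 42.7 : 100.0 : 78.0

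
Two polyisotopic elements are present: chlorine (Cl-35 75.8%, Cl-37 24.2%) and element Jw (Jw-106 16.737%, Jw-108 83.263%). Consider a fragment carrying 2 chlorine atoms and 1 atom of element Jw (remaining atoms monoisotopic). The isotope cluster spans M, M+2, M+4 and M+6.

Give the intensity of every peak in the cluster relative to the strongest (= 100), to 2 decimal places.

Chlorine pattern (n=2): 0.574564 : 0.366872 : 0.058564
Element Jw pattern (n=1): 0.16737 : 0.83263
Convolve the two distributions (both contribute in 2-u steps):
  M: 0.574564×0.16737 = 0.096165
  M+2: 0.574564×0.83263 + 0.366872×0.16737 = 0.539803
  M+4: 0.366872×0.83263 + 0.058564×0.16737 = 0.315270
  M+6: 0.058564×0.83263 = 0.048762
Scale to base peak (0.539803) = 100: 17.81 : 100.00 : 58.40 : 9.03

17.81 : 100.00 : 58.40 : 9.03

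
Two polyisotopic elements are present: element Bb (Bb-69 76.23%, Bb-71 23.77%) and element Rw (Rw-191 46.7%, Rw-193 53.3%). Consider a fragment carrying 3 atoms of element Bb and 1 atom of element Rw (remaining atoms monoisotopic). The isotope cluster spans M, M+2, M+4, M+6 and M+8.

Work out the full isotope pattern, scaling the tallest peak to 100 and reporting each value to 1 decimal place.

Element Bb pattern (n=3): 0.44297351 : 0.41438333 : 0.1292128 : 0.01343036
Element Rw pattern (n=1): 0.4670 : 0.5330
Convolve the two distributions (both contribute in 2-u steps):
  M: 0.44297351×0.4670 = 0.206869
  M+2: 0.44297351×0.5330 + 0.41438333×0.4670 = 0.429622
  M+4: 0.41438333×0.5330 + 0.1292128×0.4670 = 0.281209
  M+6: 0.1292128×0.5330 + 0.01343036×0.4670 = 0.075142
  M+8: 0.01343036×0.5330 = 0.007158
Scale to base peak (0.429622) = 100: 48.2 : 100.0 : 65.5 : 17.5 : 1.7

48.2 : 100.0 : 65.5 : 17.5 : 1.7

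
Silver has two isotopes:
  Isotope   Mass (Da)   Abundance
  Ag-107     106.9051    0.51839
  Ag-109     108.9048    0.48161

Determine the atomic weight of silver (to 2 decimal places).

Weight each isotope mass by its fractional abundance: 0.51839 × 106.9051 + 0.48161 × 108.9048
= 55.41853 + 52.44964 = 107.86817 Da

107.87 Da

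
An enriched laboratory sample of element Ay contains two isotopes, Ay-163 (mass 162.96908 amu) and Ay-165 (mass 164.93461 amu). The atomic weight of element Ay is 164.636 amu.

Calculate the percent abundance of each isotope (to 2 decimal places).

Let x be the fractional abundance of Ay-163; then Ay-165 has abundance 1 − x.
162.96908·x + 164.93461·(1 − x) = 164.636
(162.96908 − 164.93461)·x = 164.636 − 164.93461
x = -0.29861 / -1.96553 = 0.15192 → 15.19% Ay-163, 84.81% Ay-165.

Ay-163: 15.19%, Ay-165: 84.81%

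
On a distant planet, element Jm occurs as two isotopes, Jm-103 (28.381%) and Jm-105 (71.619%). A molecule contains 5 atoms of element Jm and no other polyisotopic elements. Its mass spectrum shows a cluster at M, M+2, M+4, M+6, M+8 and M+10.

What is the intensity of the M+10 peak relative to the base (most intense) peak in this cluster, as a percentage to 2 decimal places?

Term probabilities: M 0.0018, M+2 0.0232, M+4 0.1173, M+6 0.2959, M+8 0.3733, M+10 0.1884. Base peak = M+8.
P(M+8) = C(5,4) × 0.28381^1 × 0.71619^4 = 5 × 0.28381 × 0.26309525 = 0.373345 (base)
P(M+10) = C(5,5) × 0.28381^0 × 0.71619^5 = 1 × 1.0000 × 0.18842619 = 0.188426
Relative intensity = 0.188426 / 0.373345 × 100 = 50.47

50.47%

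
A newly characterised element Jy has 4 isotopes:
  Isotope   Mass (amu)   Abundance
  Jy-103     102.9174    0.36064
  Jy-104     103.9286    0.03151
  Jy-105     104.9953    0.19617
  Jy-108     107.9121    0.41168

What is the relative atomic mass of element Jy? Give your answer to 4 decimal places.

105.4131 amu

Weight each isotope mass by its fractional abundance: 0.36064 × 102.9174 + 0.03151 × 103.9286 + 0.19617 × 104.9953 + 0.41168 × 107.9121
= 37.11613 + 3.27479 + 20.59693 + 44.42525 = 105.41310 amu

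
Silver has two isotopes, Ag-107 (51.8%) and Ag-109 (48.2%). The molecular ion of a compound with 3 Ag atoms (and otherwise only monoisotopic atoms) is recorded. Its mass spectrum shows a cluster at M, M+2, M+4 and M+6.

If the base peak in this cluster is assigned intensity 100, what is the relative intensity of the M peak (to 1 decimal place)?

35.8

Binomial terms of (0.518 + 0.482)^3: M 0.1390, M+2 0.3880, M+4 0.3610, M+6 0.1120 → M+2 is the base peak.
P(M+2) = C(3,1) × 0.518^2 × 0.482^1 = 3 × 0.268324 × 0.4820 = 0.387997 (base)
P(M) = C(3,0) × 0.518^3 × 0.482^0 = 1 × 0.13899183 × 1.0000 = 0.138992
Relative intensity = 0.138992 / 0.387997 × 100 = 35.8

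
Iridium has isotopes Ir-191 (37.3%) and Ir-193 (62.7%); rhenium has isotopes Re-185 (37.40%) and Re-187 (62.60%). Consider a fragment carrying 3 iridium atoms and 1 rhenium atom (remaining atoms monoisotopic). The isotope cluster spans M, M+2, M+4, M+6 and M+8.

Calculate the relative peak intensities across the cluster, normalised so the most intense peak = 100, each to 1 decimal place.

5.3 : 35.5 : 89.3 : 100.0 : 42.0

Iridium pattern (n=3): 0.05189512 : 0.26170165 : 0.43991135 : 0.24649188
Rhenium pattern (n=1): 0.3740 : 0.6260
Convolve the two distributions (both contribute in 2-u steps):
  M: 0.05189512×0.3740 = 0.019409
  M+2: 0.05189512×0.6260 + 0.26170165×0.3740 = 0.130363
  M+4: 0.26170165×0.6260 + 0.43991135×0.3740 = 0.328352
  M+6: 0.43991135×0.6260 + 0.24649188×0.3740 = 0.367572
  M+8: 0.24649188×0.6260 = 0.154304
Scale to base peak (0.367572) = 100: 5.3 : 35.5 : 89.3 : 100.0 : 42.0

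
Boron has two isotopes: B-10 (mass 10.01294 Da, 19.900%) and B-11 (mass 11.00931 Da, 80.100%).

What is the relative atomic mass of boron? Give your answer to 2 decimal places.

10.81 Da

Weight each isotope mass by its fractional abundance: 0.19900 × 10.01294 + 0.80100 × 11.00931
= 1.992575 + 8.818457 = 10.811032 Da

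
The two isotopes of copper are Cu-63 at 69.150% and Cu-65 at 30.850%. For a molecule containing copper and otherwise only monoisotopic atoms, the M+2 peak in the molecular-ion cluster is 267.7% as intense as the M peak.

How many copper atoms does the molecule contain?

6

For n independent Cu atoms, I(M+2)/I(M) = n · (abundance Cu-65) / (abundance Cu-63) = n · 0.30850/0.69150.
n = 2.677 × 0.69150/0.30850 = 6.00 ≈ 6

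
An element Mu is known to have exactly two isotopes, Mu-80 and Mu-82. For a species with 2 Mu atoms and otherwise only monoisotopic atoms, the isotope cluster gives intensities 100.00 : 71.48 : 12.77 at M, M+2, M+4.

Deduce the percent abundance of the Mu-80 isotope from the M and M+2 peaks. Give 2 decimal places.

73.67%

Let p = fractional abundance of Mu-80. I(M+2)/I(M) = [C(2,1)·p^1·(1−p)] / p^2 = 2·(1−p)/p = 71.48/100.00 = 0.7148
(1−p)/p = 0.7148/2 = 0.3574  ⇒  p = 1/(1 + 0.3574) = 0.7367
Mu-80: 73.67%, Mu-82: 26.33%.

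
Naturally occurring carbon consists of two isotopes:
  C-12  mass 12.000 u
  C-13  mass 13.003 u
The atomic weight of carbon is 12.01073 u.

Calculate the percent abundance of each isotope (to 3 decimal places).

C-12: 98.930%, C-13: 1.070%

Let x be the fractional abundance of C-12; then C-13 has abundance 1 − x.
12.000·x + 13.003·(1 − x) = 12.01073
(12.000 − 13.003)·x = 12.01073 − 13.003
x = -0.99227 / -1.003 = 0.98930 → 98.930% C-12, 1.070% C-13.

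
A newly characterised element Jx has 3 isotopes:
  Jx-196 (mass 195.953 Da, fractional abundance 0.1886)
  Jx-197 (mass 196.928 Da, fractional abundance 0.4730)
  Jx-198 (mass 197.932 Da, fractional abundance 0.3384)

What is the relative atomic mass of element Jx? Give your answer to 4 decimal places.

197.0839 Da

Weight each isotope mass by its fractional abundance: 0.1886 × 195.953 + 0.4730 × 196.928 + 0.3384 × 197.932
= 36.95674 + 93.14694 + 66.98019 = 197.08387 Da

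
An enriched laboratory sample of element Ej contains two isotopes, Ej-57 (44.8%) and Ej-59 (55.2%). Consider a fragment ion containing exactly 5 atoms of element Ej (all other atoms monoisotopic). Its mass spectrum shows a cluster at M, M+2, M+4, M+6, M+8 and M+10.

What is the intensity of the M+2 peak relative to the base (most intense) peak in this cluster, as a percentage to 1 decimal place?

(0.448 + 0.552)^5 gives M 0.0180, M+2 0.1112, M+4 0.2740, M+6 0.3376, M+8 0.2080, M+10 0.0513; the largest is M+6.
P(M+6) = C(5,3) × 0.448^2 × 0.552^3 = 10 × 0.200704 × 0.16819661 = 0.337577 (base)
P(M+2) = C(5,1) × 0.448^4 × 0.552^1 = 5 × 0.0402821 × 0.5520 = 0.111179
Relative intensity = 0.111179 / 0.337577 × 100 = 32.9

32.9%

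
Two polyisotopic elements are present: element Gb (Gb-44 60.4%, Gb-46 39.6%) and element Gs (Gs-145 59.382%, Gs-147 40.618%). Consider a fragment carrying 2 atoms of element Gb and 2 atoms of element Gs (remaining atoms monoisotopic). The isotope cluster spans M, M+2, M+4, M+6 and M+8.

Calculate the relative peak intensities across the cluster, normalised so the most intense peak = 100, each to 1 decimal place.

37.2 : 99.5 : 100.0 : 44.6 : 7.5

Element Gb pattern (n=2): 0.364816 : 0.478368 : 0.156816
Element Gs pattern (n=2): 0.35262219 : 0.48239562 : 0.16498219
Convolve the two distributions (both contribute in 2-u steps):
  M: 0.364816×0.35262219 = 0.128642
  M+2: 0.364816×0.48239562 + 0.478368×0.35262219 = 0.344669
  M+4: 0.364816×0.16498219 + 0.478368×0.48239562 + 0.156816×0.35262219 = 0.346248
  M+6: 0.478368×0.16498219 + 0.156816×0.48239562 = 0.154570
  M+8: 0.156816×0.16498219 = 0.025872
Scale to base peak (0.346248) = 100: 37.2 : 99.5 : 100.0 : 44.6 : 7.5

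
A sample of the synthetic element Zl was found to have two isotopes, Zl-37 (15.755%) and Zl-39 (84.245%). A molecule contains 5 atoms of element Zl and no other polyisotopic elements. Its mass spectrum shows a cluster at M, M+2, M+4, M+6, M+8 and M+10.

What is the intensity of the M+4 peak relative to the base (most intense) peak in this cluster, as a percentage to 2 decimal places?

6.54%

Binomial terms of (0.15755 + 0.84245)^5: M 0.0001, M+2 0.0026, M+4 0.0278, M+6 0.1484, M+8 0.3968, M+10 0.4243 → M+10 is the base peak.
P(M+10) = C(5,5) × 0.15755^0 × 0.84245^5 = 1 × 1.0000 × 0.42434655 = 0.424347 (base)
P(M+4) = C(5,2) × 0.15755^3 × 0.84245^2 = 10 × 0.00391071 × 0.709722 = 0.027755
Relative intensity = 0.027755 / 0.424347 × 100 = 6.54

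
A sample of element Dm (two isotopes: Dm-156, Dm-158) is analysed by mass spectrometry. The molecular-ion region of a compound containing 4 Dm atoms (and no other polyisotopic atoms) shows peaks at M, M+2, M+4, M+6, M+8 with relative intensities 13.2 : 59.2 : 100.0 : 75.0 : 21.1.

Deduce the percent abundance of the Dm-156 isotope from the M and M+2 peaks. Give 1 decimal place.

Write p for the Dm-156 fraction. I(M+2)/I(M) = [C(4,1)·p^3·(1−p)] / p^4 = 4·(1−p)/p = 59.2/13.2 = 4.4848
(1−p)/p = 4.4848/4 = 1.1212  ⇒  p = 1/(1 + 1.1212) = 0.4714
Dm-156: 47.1%, Dm-158: 52.9%.

47.1%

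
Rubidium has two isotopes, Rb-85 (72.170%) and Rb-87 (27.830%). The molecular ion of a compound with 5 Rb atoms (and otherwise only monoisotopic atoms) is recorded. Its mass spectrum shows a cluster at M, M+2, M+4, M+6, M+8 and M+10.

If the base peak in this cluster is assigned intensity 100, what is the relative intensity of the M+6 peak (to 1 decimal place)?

Term probabilities: M 0.1958, M+2 0.3775, M+4 0.2911, M+6 0.1123, M+8 0.0216, M+10 0.0017. Base peak = M+2.
P(M+2) = C(5,1) × 0.72170^4 × 0.27830^1 = 5 × 0.27128565 × 0.2783 = 0.377494 (base)
P(M+6) = C(5,3) × 0.72170^2 × 0.27830^3 = 10 × 0.52085089 × 0.02155458 = 0.112267
Relative intensity = 0.112267 / 0.377494 × 100 = 29.7

29.7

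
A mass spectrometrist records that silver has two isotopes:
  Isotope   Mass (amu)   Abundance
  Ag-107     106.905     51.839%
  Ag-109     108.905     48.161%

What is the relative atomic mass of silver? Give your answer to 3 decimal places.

107.868 amu

Ar = Σ fᵢ·mᵢ = 0.51839 × 106.905 + 0.48161 × 108.905
= 55.4185 + 52.4497 = 107.8682 amu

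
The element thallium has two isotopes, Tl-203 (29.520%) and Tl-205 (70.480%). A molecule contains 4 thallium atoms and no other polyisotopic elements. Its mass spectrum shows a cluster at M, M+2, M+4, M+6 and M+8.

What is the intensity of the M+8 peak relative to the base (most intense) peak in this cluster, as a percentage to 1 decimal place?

59.7%

Binomial terms of (0.29520 + 0.70480)^4: M 0.0076, M+2 0.0725, M+4 0.2597, M+6 0.4134, M+8 0.2468 → M+6 is the base peak.
P(M+6) = C(4,3) × 0.29520^1 × 0.70480^3 = 4 × 0.2952 × 0.35010449 = 0.413403 (base)
P(M+8) = C(4,4) × 0.29520^0 × 0.70480^4 = 1 × 1.0000 × 0.24675365 = 0.246754
Relative intensity = 0.246754 / 0.413403 × 100 = 59.7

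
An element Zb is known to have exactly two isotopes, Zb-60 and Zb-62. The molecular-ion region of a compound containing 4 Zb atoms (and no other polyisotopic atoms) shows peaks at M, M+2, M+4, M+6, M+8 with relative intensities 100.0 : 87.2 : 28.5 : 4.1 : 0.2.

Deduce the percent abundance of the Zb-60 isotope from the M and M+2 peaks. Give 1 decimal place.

Write p for the Zb-60 fraction. I(M+2)/I(M) = [C(4,1)·p^3·(1−p)] / p^4 = 4·(1−p)/p = 87.2/100.0 = 0.8720
(1−p)/p = 0.8720/4 = 0.2180  ⇒  p = 1/(1 + 0.2180) = 0.8210
Zb-60: 82.1%, Zb-62: 17.9%.

82.1%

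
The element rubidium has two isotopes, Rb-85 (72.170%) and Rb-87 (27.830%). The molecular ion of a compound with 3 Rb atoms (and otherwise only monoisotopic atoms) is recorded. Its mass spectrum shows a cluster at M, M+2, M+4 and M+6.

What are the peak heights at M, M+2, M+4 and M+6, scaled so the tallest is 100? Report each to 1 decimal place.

86.4 : 100.0 : 38.6 : 5.0

Expanding (0.72170 + 0.27830)^3:
P(M) = 0.72170^3 = 0.375898
P(M+2) = 3 × 0.72170^2 × 0.27830^1 = 0.434858
P(M+4) = 3 × 0.72170^1 × 0.27830^2 = 0.167689
P(M+6) = 0.27830^3 = 0.021555
The M+2 peak is largest (0.434858); scaling to 100 gives 86.4 : 100.0 : 38.6 : 5.0.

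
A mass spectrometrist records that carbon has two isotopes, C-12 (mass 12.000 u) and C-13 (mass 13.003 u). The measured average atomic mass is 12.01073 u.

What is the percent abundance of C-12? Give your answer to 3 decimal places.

98.930%

With x = fraction of C-12 (so C-13 is 1 − x):
12.000·x + 13.003·(1 − x) = 12.01073
(12.000 − 13.003)·x = 12.01073 − 13.003
x = -0.99227 / -1.003 = 0.98930 → 98.930% C-12, 1.070% C-13.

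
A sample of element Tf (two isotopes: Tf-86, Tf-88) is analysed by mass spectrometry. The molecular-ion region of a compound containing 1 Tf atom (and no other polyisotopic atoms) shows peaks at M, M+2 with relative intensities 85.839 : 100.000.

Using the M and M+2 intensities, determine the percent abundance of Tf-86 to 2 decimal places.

46.19%

Let p = fractional abundance of Tf-86. I(M+2)/I(M) = [C(1,1)·p^0·(1−p)] / p^1 = 1·(1−p)/p = 100.000/85.839 = 1.1650
(1−p)/p = 1.1650/1 = 1.1650  ⇒  p = 1/(1 + 1.1650) = 0.4619
Tf-86: 46.19%, Tf-88: 53.81%.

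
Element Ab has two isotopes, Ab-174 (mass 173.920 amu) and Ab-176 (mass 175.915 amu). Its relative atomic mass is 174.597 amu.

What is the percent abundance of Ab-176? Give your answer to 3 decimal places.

With x = fraction of Ab-174 (so Ab-176 is 1 − x):
173.920·x + 175.915·(1 − x) = 174.597
(173.920 − 175.915)·x = 174.597 − 175.915
x = -1.318 / -1.995 = 0.66065 → 66.065% Ab-174, 33.935% Ab-176.

33.935%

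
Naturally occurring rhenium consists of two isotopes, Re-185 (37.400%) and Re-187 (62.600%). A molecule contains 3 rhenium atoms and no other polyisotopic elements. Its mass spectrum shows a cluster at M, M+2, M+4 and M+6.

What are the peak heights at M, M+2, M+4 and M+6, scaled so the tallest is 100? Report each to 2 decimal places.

11.90 : 59.74 : 100.00 : 55.79

The 3 Re atoms are independent, so intensities follow the terms of (0.37400 + 0.62600)^3.
P(M) = 0.37400^3 = 0.052314
P(M+2) = 3 × 0.37400^2 × 0.62600^1 = 0.262687
P(M+4) = 3 × 0.37400^1 × 0.62600^2 = 0.439685
P(M+6) = 0.62600^3 = 0.245314
The M+4 peak is largest (0.439685); scaling to 100 gives 11.90 : 59.74 : 100.00 : 55.79.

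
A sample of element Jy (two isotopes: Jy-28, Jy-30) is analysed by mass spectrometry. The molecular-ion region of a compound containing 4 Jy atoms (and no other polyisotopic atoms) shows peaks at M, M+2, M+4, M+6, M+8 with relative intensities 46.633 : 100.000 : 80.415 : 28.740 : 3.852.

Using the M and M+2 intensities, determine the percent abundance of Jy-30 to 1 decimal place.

If p is the fraction of Jy that is Jy-28, then I(M+2)/I(M) = [C(4,1)·p^3·(1−p)] / p^4 = 4·(1−p)/p = 100.000/46.633 = 2.1444
(1−p)/p = 2.1444/4 = 0.5361  ⇒  p = 1/(1 + 0.5361) = 0.6510
Jy-28: 65.1%, Jy-30: 34.9%.

34.9%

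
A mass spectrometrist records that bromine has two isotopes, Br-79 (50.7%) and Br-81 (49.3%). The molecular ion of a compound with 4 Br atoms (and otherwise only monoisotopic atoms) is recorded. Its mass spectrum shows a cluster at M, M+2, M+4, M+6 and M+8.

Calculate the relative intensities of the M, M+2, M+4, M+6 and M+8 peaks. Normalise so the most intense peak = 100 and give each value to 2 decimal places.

17.63 : 68.56 : 100.00 : 64.83 : 15.76

Each Br atom is independently Br-79 (p = 0.507) or Br-81 (q = 0.493); the cluster is the binomial expansion (p + q)^4.
P(M) = 0.507^4 = 0.066074
P(M+2) = 4 × 0.507^3 × 0.493^1 = 0.256999
P(M+4) = 6 × 0.507^2 × 0.493^2 = 0.374853
P(M+6) = 4 × 0.507^1 × 0.493^3 = 0.243001
P(M+8) = 0.493^4 = 0.059073
The M+4 peak is largest (0.374853); scaling to 100 gives 17.63 : 68.56 : 100.00 : 64.83 : 15.76.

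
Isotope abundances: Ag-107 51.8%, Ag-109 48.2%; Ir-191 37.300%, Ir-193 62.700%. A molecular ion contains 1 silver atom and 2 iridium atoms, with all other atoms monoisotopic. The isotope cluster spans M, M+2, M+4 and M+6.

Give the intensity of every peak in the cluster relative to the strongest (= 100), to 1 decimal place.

Silver pattern (n=1): 0.5180 : 0.4820
Iridium pattern (n=2): 0.139129 : 0.467742 : 0.393129
Convolve the two distributions (both contribute in 2-u steps):
  M: 0.5180×0.139129 = 0.072069
  M+2: 0.5180×0.467742 + 0.4820×0.139129 = 0.309351
  M+4: 0.5180×0.393129 + 0.4820×0.467742 = 0.429092
  M+6: 0.4820×0.393129 = 0.189488
Scale to base peak (0.429092) = 100: 16.8 : 72.1 : 100.0 : 44.2

16.8 : 72.1 : 100.0 : 44.2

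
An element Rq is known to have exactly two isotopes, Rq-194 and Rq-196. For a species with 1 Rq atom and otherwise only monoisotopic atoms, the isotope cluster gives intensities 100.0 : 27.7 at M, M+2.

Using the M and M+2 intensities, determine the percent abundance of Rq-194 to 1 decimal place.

78.3%

Write p for the Rq-194 fraction. I(M+2)/I(M) = [C(1,1)·p^0·(1−p)] / p^1 = 1·(1−p)/p = 27.7/100.0 = 0.2770
(1−p)/p = 0.2770/1 = 0.2770  ⇒  p = 1/(1 + 0.2770) = 0.7831
Rq-194: 78.3%, Rq-196: 21.7%.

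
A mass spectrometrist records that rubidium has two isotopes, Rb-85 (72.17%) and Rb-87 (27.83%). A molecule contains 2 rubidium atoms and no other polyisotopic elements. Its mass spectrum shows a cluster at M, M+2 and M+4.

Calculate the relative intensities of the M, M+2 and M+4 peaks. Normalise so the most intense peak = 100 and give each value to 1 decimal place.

100.0 : 77.1 : 14.9

Each Rb atom is independently Rb-85 (p = 0.7217) or Rb-87 (q = 0.2783); the cluster is the binomial expansion (p + q)^2.
P(M) = 0.7217^2 = 0.520851
P(M+2) = 2 × 0.7217^1 × 0.2783^1 = 0.401698
P(M+4) = 0.2783^2 = 0.077451
The M peak is largest (0.520851); scaling to 100 gives 100.0 : 77.1 : 14.9.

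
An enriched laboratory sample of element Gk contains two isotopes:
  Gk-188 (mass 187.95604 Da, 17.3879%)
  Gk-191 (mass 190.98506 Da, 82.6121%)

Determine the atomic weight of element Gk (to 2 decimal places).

190.46 Da

Average mass = Σ (abundance × isotope mass) = 0.173879 × 187.95604 + 0.826121 × 190.98506
= 32.681608 + 157.776769 = 190.458377 Da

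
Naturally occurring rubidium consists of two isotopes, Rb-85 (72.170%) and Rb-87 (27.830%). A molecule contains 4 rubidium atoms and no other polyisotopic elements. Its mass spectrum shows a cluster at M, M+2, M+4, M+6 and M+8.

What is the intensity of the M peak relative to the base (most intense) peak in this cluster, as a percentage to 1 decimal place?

Binomial terms of (0.72170 + 0.27830)^4: M 0.2713, M+2 0.4184, M+4 0.2420, M+6 0.0622, M+8 0.0060 → M+2 is the base peak.
P(M+2) = C(4,1) × 0.72170^3 × 0.27830^1 = 4 × 0.37589809 × 0.2783 = 0.418450 (base)
P(M) = C(4,0) × 0.72170^4 × 0.27830^0 = 1 × 0.27128565 × 1.0000 = 0.271286
Relative intensity = 0.271286 / 0.418450 × 100 = 64.8

64.8%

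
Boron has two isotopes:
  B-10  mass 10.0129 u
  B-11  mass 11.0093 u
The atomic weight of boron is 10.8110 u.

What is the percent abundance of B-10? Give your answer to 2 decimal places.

Writing the weighted mean with unknown fraction x of B-10:
10.0129·x + 11.0093·(1 − x) = 10.8110
(10.0129 − 11.0093)·x = 10.8110 − 11.0093
x = -0.1983 / -0.9964 = 0.19902 → 19.90% B-10, 80.10% B-11.

19.90%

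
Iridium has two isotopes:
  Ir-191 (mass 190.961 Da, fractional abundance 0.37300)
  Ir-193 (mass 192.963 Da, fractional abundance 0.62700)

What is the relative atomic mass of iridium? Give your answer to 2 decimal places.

192.22 Da

Weight each isotope mass by its fractional abundance: 0.37300 × 190.961 + 0.62700 × 192.963
= 71.2285 + 120.9878 = 192.2163 Da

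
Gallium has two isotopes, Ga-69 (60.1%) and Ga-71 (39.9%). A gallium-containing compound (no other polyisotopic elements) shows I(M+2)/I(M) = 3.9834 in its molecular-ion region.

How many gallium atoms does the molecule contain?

6

For n independent Ga atoms, I(M+2)/I(M) = n · (abundance Ga-71) / (abundance Ga-69) = n · 0.399/0.601.
n = 3.9834 × 0.601/0.399 = 6.00 ≈ 6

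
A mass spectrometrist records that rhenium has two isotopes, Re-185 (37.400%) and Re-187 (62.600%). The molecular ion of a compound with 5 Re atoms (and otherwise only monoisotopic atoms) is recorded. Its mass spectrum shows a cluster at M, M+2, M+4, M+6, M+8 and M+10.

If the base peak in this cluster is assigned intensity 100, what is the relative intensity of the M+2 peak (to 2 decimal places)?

17.85

(0.37400 + 0.62600)^5 gives M 0.0073, M+2 0.0612, M+4 0.2050, M+6 0.3431, M+8 0.2872, M+10 0.0961; the largest is M+6.
P(M+6) = C(5,3) × 0.37400^2 × 0.62600^3 = 10 × 0.139876 × 0.24531438 = 0.343136 (base)
P(M+2) = C(5,1) × 0.37400^4 × 0.62600^1 = 5 × 0.0195653 × 0.6260 = 0.061239
Relative intensity = 0.061239 / 0.343136 × 100 = 17.85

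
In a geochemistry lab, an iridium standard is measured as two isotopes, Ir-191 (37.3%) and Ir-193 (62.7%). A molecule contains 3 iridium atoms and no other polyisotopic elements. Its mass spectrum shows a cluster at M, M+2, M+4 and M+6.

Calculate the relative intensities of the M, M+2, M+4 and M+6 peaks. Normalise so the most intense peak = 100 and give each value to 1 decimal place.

The 3 Ir atoms are independent, so intensities follow the terms of (0.373 + 0.627)^3.
P(M) = 0.373^3 = 0.051895
P(M+2) = 3 × 0.373^2 × 0.627^1 = 0.261702
P(M+4) = 3 × 0.373^1 × 0.627^2 = 0.439911
P(M+6) = 0.627^3 = 0.246492
The M+4 peak is largest (0.439911); scaling to 100 gives 11.8 : 59.5 : 100.0 : 56.0.

11.8 : 59.5 : 100.0 : 56.0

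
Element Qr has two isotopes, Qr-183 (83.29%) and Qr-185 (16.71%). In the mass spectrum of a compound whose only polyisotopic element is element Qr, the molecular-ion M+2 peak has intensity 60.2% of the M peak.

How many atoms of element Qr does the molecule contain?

For n independent Qr atoms, I(M+2)/I(M) = n · (abundance Qr-185) / (abundance Qr-183) = n · 0.1671/0.8329.
n = 0.602 × 0.8329/0.1671 = 3.00 ≈ 3

3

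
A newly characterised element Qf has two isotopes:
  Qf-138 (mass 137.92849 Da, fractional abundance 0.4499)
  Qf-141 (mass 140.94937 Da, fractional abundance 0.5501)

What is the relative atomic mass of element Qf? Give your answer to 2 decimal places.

Weight each isotope mass by its fractional abundance: 0.4499 × 137.92849 + 0.5501 × 140.94937
= 62.054028 + 77.536248 = 139.590276 Da

139.59 Da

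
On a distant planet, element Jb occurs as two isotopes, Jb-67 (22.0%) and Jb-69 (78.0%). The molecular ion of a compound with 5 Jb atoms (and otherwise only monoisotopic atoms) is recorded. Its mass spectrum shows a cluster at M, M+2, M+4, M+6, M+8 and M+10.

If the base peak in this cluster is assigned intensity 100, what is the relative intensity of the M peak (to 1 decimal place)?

0.1

(0.220 + 0.780)^5 gives M 0.0005, M+2 0.0091, M+4 0.0648, M+6 0.2297, M+8 0.4072, M+10 0.2887; the largest is M+8.
P(M+8) = C(5,4) × 0.220^1 × 0.780^4 = 5 × 0.2200 × 0.37015056 = 0.407166 (base)
P(M) = C(5,0) × 0.220^5 × 0.780^0 = 1 × 0.00051536 × 1.0000 = 0.000515
Relative intensity = 0.000515 / 0.407166 × 100 = 0.1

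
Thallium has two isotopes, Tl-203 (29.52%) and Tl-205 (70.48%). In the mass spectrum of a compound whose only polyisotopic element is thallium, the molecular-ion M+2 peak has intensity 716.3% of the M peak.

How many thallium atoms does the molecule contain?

The M+2/M ratio from n Tl atoms is n · q/p = n · 0.7048/0.2952.
n = 7.163 × 0.2952/0.7048 = 3.00 ≈ 3

3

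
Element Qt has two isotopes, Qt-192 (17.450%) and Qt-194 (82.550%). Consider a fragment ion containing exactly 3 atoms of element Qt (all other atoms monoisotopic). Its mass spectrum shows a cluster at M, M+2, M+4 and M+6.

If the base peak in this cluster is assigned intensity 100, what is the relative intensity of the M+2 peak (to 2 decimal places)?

Binomial terms of (0.17450 + 0.82550)^3: M 0.0053, M+2 0.0754, M+4 0.3567, M+6 0.5625 → M+6 is the base peak.
P(M+6) = C(3,3) × 0.17450^0 × 0.82550^3 = 1 × 1.0000 × 0.56253718 = 0.562537 (base)
P(M+2) = C(3,1) × 0.17450^2 × 0.82550^1 = 3 × 0.03045025 × 0.8255 = 0.075410
Relative intensity = 0.075410 / 0.562537 × 100 = 13.41

13.41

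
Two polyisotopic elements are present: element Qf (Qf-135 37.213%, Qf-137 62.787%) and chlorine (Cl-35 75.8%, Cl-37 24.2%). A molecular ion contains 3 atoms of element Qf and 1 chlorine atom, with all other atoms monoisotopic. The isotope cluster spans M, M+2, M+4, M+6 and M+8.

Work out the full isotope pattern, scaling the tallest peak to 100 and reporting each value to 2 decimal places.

9.85 : 52.98 : 100.00 : 74.14 : 15.10

Element Qf pattern (n=3): 0.05153284 : 0.2608437 : 0.44010409 : 0.24751937
Chlorine pattern (n=1): 0.7580 : 0.2420
Convolve the two distributions (both contribute in 2-u steps):
  M: 0.05153284×0.7580 = 0.039062
  M+2: 0.05153284×0.2420 + 0.2608437×0.7580 = 0.210190
  M+4: 0.2608437×0.2420 + 0.44010409×0.7580 = 0.396723
  M+6: 0.44010409×0.2420 + 0.24751937×0.7580 = 0.294125
  M+8: 0.24751937×0.2420 = 0.059900
Scale to base peak (0.396723) = 100: 9.85 : 52.98 : 100.00 : 74.14 : 15.10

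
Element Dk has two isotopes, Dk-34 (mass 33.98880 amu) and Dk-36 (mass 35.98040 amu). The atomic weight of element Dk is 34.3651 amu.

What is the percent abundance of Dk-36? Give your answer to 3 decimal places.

Writing the weighted mean with unknown fraction x of Dk-34:
33.98880·x + 35.98040·(1 − x) = 34.3651
(33.98880 − 35.98040)·x = 34.3651 − 35.98040
x = -1.61530 / -1.99160 = 0.81106 → 81.106% Dk-34, 18.894% Dk-36.

18.894%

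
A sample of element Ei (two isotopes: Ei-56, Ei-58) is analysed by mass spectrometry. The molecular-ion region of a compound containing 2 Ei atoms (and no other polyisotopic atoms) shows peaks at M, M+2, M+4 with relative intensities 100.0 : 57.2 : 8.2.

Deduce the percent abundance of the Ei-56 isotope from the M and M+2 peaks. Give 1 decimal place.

Write p for the Ei-56 fraction. I(M+2)/I(M) = [C(2,1)·p^1·(1−p)] / p^2 = 2·(1−p)/p = 57.2/100.0 = 0.5720
(1−p)/p = 0.5720/2 = 0.2860  ⇒  p = 1/(1 + 0.2860) = 0.7776
Ei-56: 77.8%, Ei-58: 22.2%.

77.8%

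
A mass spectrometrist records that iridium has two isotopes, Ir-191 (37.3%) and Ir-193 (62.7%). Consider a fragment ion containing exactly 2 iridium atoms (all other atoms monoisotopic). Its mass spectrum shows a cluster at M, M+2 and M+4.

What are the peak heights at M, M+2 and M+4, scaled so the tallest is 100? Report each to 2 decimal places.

29.74 : 100.00 : 84.05

The 2 Ir atoms are independent, so intensities follow the terms of (0.373 + 0.627)^2.
P(M) = 0.373^2 = 0.139129
P(M+2) = 2 × 0.373^1 × 0.627^1 = 0.467742
P(M+4) = 0.627^2 = 0.393129
The M+2 peak is largest (0.467742); scaling to 100 gives 29.74 : 100.00 : 84.05.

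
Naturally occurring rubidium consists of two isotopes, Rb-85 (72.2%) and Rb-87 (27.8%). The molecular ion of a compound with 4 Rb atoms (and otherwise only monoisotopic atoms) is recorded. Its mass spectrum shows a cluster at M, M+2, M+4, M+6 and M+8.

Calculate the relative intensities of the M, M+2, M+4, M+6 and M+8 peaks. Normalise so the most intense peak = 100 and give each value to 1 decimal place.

64.9 : 100.0 : 57.8 : 14.8 : 1.4

Expanding (0.722 + 0.278)^4:
P(M) = 0.722^4 = 0.271737
P(M+2) = 4 × 0.722^3 × 0.278^1 = 0.418520
P(M+4) = 6 × 0.722^2 × 0.278^2 = 0.241721
P(M+6) = 4 × 0.722^1 × 0.278^3 = 0.062049
P(M+8) = 0.278^4 = 0.005973
The M+2 peak is largest (0.418520); scaling to 100 gives 64.9 : 100.0 : 57.8 : 14.8 : 1.4.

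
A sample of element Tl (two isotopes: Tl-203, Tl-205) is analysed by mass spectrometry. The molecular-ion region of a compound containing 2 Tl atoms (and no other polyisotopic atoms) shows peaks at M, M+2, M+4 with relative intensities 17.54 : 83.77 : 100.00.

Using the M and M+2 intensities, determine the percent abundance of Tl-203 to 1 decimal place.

If p is the fraction of Tl that is Tl-203, then I(M+2)/I(M) = [C(2,1)·p^1·(1−p)] / p^2 = 2·(1−p)/p = 83.77/17.54 = 4.7759
(1−p)/p = 4.7759/2 = 2.3880  ⇒  p = 1/(1 + 2.3880) = 0.2952
Tl-203: 29.5%, Tl-205: 70.5%.

29.5%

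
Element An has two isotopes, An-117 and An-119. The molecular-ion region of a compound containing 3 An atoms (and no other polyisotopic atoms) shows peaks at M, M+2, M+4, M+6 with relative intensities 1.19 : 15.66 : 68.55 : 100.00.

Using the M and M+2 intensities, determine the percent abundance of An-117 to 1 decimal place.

Write p for the An-117 fraction. I(M+2)/I(M) = [C(3,1)·p^2·(1−p)] / p^3 = 3·(1−p)/p = 15.66/1.19 = 13.1597
(1−p)/p = 13.1597/3 = 4.3866  ⇒  p = 1/(1 + 4.3866) = 0.1856
An-117: 18.6%, An-119: 81.4%.

18.6%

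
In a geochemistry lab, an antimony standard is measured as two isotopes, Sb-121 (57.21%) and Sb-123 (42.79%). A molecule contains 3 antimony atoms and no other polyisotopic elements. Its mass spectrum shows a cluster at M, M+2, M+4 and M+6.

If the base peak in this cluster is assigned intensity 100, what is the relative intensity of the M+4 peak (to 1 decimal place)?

74.8

Binomial terms of (0.5721 + 0.4279)^3: M 0.1872, M+2 0.4202, M+4 0.3143, M+6 0.0783 → M+2 is the base peak.
P(M+2) = C(3,1) × 0.5721^2 × 0.4279^1 = 3 × 0.32729841 × 0.4279 = 0.420153 (base)
P(M+4) = C(3,2) × 0.5721^1 × 0.4279^2 = 3 × 0.5721 × 0.18309841 = 0.314252
Relative intensity = 0.314252 / 0.420153 × 100 = 74.8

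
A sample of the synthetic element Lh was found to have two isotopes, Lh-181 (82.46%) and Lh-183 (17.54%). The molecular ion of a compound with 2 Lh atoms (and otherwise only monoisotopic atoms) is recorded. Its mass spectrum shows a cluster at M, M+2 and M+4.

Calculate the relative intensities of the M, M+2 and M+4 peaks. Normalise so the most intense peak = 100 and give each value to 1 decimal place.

Each Lh atom is independently Lh-181 (p = 0.8246) or Lh-183 (q = 0.1754); the cluster is the binomial expansion (p + q)^2.
P(M) = 0.8246^2 = 0.679965
P(M+2) = 2 × 0.8246^1 × 0.1754^1 = 0.289270
P(M+4) = 0.1754^2 = 0.030765
The M peak is largest (0.679965); scaling to 100 gives 100.0 : 42.5 : 4.5.

100.0 : 42.5 : 4.5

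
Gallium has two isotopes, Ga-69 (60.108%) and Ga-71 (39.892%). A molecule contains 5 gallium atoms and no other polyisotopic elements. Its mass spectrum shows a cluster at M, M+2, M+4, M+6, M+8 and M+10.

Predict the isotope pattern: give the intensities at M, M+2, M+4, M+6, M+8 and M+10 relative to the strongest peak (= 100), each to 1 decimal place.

22.7 : 75.3 : 100.0 : 66.4 : 22.0 : 2.9

Each Ga atom is independently Ga-69 (p = 0.60108) or Ga-71 (q = 0.39892); the cluster is the binomial expansion (p + q)^5.
P(M) = 0.60108^5 = 0.078462
P(M+2) = 5 × 0.60108^4 × 0.39892^1 = 0.260366
P(M+4) = 10 × 0.60108^3 × 0.39892^2 = 0.345596
P(M+6) = 10 × 0.60108^2 × 0.39892^3 = 0.229362
P(M+8) = 5 × 0.60108^1 × 0.39892^4 = 0.076111
P(M+10) = 0.39892^5 = 0.010103
The M+4 peak is largest (0.345596); scaling to 100 gives 22.7 : 75.3 : 100.0 : 66.4 : 22.0 : 2.9.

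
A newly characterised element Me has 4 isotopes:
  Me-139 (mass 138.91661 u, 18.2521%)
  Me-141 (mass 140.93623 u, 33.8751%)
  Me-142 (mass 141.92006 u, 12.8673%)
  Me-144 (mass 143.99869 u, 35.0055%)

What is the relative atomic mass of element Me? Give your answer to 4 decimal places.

The abundance-weighted mean is 0.182521 × 138.91661 + 0.338751 × 140.93623 + 0.128673 × 141.92006 + 0.350055 × 143.99869
= 25.355199 + 47.742289 + 18.261280 + 50.407461 = 141.766229 u

141.7662 u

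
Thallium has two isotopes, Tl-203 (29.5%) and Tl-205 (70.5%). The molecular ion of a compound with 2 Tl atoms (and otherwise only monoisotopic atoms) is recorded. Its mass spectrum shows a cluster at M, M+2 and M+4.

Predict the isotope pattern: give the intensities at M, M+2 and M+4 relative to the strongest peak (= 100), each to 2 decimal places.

17.51 : 83.69 : 100.00

The 2 Tl atoms are independent, so intensities follow the terms of (0.295 + 0.705)^2.
P(M) = 0.295^2 = 0.087025
P(M+2) = 2 × 0.295^1 × 0.705^1 = 0.415950
P(M+4) = 0.705^2 = 0.497025
The M+4 peak is largest (0.497025); scaling to 100 gives 17.51 : 83.69 : 100.00.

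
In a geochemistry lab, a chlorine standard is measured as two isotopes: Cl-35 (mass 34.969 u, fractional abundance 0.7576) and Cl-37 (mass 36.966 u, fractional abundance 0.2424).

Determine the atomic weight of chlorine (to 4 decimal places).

Weight each isotope mass by its fractional abundance: 0.7576 × 34.969 + 0.2424 × 36.966
= 26.49251 + 8.96056 = 35.45307 u

35.4531 u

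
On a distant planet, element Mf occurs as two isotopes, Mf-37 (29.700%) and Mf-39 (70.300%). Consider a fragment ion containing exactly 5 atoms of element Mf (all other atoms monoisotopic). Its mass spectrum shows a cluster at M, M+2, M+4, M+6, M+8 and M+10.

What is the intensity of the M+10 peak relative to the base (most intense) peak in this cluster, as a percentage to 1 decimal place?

47.3%

(0.29700 + 0.70300)^5 gives M 0.0023, M+2 0.0273, M+4 0.1295, M+6 0.3065, M+8 0.3627, M+10 0.1717; the largest is M+8.
P(M+8) = C(5,4) × 0.29700^1 × 0.70300^4 = 5 × 0.2970 × 0.24424254 = 0.362700 (base)
P(M+10) = C(5,5) × 0.29700^0 × 0.70300^5 = 1 × 1.0000 × 0.1717025 = 0.171703
Relative intensity = 0.171703 / 0.362700 × 100 = 47.3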